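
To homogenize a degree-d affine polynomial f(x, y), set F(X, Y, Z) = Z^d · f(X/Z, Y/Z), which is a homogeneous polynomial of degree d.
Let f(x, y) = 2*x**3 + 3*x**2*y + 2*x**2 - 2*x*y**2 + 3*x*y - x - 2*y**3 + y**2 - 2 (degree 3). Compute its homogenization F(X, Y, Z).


F(X, Y, Z) = 2*X**3 + 3*X**2*Y + 2*X**2*Z - 2*X*Y**2 + 3*X*Y*Z - X*Z**2 - 2*Y**3 + Y**2*Z - 2*Z**3

deg(f) = 3.
Substitute x = X/Z, y = Y/Z into f, then multiply by Z^3.
  monomial 2·x^3·y^0 ↦ 2·X^3·Y^0·Z^0.
  monomial 3·x^2·y^1 ↦ 3·X^2·Y^1·Z^0.
  monomial 2·x^2·y^0 ↦ 2·X^2·Y^0·Z^1.
  monomial -2·x^1·y^2 ↦ -2·X^1·Y^2·Z^0.
  monomial 3·x^1·y^1 ↦ 3·X^1·Y^1·Z^1.
  monomial -1·x^1·y^0 ↦ -1·X^1·Y^0·Z^2.
  monomial -2·x^0·y^3 ↦ -2·X^0·Y^3·Z^0.
  monomial 1·x^0·y^2 ↦ 1·X^0·Y^2·Z^1.
  monomial -2·x^0·y^0 ↦ -2·X^0·Y^0·Z^3.
Collecting: F(X, Y, Z) = 2*X**3 + 3*X**2*Y + 2*X**2*Z - 2*X*Y**2 + 3*X*Y*Z - X*Z**2 - 2*Y**3 + Y**2*Z - 2*Z**3.


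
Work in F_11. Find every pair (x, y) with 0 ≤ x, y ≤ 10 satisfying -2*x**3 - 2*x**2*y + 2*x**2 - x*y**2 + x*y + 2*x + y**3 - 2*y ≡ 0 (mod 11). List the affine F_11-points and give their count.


Affine F_11-points: {(0, 0), (1, 2), (1, 3), (1, 7), (3, 8), (4, 0), (4, 1), (4, 3), (5, 8), (7, 5), (7, 8), (8, 0), (9, 1), (9, 9), (9, 10)}; count = 15.

For each of the 121 pairs (x, y) ∈ F_11², evaluate f(x, y) mod 11. Record the zeros.
  x = 0: [0↦0, 1↦10, 2↦4, 3↦10, 4↦1, 5↦5, 6↦6, 7↦10, 8↦1, 9↦7, 10↦1]  zeros at y ∈ {0}
  x = 1: [0↦2, 1↦10, 2↦0, 3↦0, 4↦5, 5↦10, 6↦10, 7↦0, 8↦8, 9↦7, 10↦3]  zeros at y ∈ {2, 3, 7}
  x = 2: [0↦7, 1↦9, 2↦2, 3↦3, 4↦7, 5↦9, 6↦4, 7↦9, 8↦8, 9↦7, 10↦1]  zeros at y ∈ ∅
  x = 3: [0↦3, 1↦6, 2↦9, 3↦7, 4↦6, 5↦1, 6↦9, 7↦3, 8↦0, 9↦6, 10↦5]  zeros at y ∈ {8}
  x = 4: [0↦0, 1↦0, 2↦9, 3↦0, 4↦1, 5↦7, 6↦2, 7↦3, 8↦5, 9↦3, 10↦3]  zeros at y ∈ {0, 1, 3}
  x = 5: [0↦8, 1↦1, 2↦1, 3↦3, 4↦2, 5↦4, 6↦4, 7↦8, 8↦0, 9↦8, 10↦5]  zeros at y ∈ {8}
  x = 6: [0↦4, 1↦8, 2↦6, 3↦4, 4↦8, 5↦2, 6↦3, 7↦6, 8↦6, 9↦9, 10↦10]  zeros at y ∈ ∅
  x = 7: [0↦9, 1↦9, 2↦1, 3↦2, 4↦7, 5↦0, 6↦9, 7↦7, 8↦0, 9↦5, 10↦6]  zeros at y ∈ {5, 8}
  x = 8: [0↦0, 1↦3, 2↦7, 3↦7, 4↦9, 5↦8, 6↦10, 7↦10, 8↦3, 9↦6, 10↦3]  zeros at y ∈ {0}
  x = 9: [0↦9, 1↦0, 2↦1, 3↦7, 4↦2, 5↦3, 6↦5, 7↦3, 8↦3, 9↦0, 10↦0]  zeros at y ∈ {1, 9, 10}
  x = 10: [0↦2, 1↦10, 2↦4, 3↦1, 4↦7, 5↦6, 6↦4, 7↦7, 8↦10, 9↦8, 10↦7]  zeros at y ∈ ∅
Collecting zeros: affine points = {(0, 0), (1, 2), (1, 3), (1, 7), (3, 8), (4, 0), (4, 1), (4, 3), (5, 8), (7, 5), (7, 8), (8, 0), (9, 1), (9, 9), (9, 10)}.
Total count |C(F_11)_aff| = 15.


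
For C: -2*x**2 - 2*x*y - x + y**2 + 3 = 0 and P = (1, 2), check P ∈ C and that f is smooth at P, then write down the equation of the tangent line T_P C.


Tangent line at P: -9*x + 2*y + 5 = 0.

Step 1: f(1, 2) = 0, so P lies on C.
Step 2: partial derivatives
  f_x(x, y) = -4*x - 2*y - 1, f_y(x, y) = -2*x + 2*y.
  f_x(P) = -9, f_y(P) = 2 (gradient nonzero, so P is smooth).
Step 3: tangent line at P: -9·(x − 1) + 2·(y − 2) = 0.
Expanding: -9*x + 2*y + 5 = 0.


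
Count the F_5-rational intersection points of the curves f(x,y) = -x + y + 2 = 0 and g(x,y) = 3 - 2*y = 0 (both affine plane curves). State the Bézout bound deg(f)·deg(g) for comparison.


Common zeros: {(1, 4)}; count = 1; Bézout bound = 1.

deg(f) = 1, deg(g) = 1, so Bézout bound = 1.
Scan x ∈ F_5. For each x, list the y ∈ F_5 with f(x, y) ≡ 0 and those with g(x, y) ≡ 0 (mod 5); the common zeros in that column are the intersection.
  x = 0: f ≡ 0 at y ∈ {3}; g ≡ 0 at y ∈ {4}; common: ∅.
  x = 1: f ≡ 0 at y ∈ {4}; g ≡ 0 at y ∈ {4}; common: {4}.
  x = 2: f ≡ 0 at y ∈ {0}; g ≡ 0 at y ∈ {4}; common: ∅.
  x = 3: f ≡ 0 at y ∈ {1}; g ≡ 0 at y ∈ {4}; common: ∅.
  x = 4: f ≡ 0 at y ∈ {2}; g ≡ 0 at y ∈ {4}; common: ∅.
Collecting: common zeros = {(1, 4)}, so the count is 1.
Comparison with the Bézout bound: 1 ≤ 1 = deg(f)·deg(g), as expected for curves with no common component (the bound is attained).


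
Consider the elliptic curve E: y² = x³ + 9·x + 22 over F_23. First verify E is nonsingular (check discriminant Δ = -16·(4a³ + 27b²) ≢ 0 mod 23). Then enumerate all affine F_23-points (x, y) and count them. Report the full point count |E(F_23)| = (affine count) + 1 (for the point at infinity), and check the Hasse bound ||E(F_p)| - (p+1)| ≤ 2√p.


Affine points = {(1, 3), (1, 20), (2, 5), (2, 18), (5, 10), (5, 13), (6, 4), (6, 19), (8, 10), (8, 13), (9, 2), (9, 21), (10, 10), (10, 13), (11, 7), (11, 16), (12, 8), (12, 15), (13, 6), (13, 17), (15, 6), (15, 17), (18, 6), (18, 17), (22, 9), (22, 14)}; affine count = 26; |E(F_23)| = 27.

Discriminant check: Δ ∝ 4a³ + 27b² = 4·9³ + 27·22² = 4·729 + 27·484 ≡ 22 (mod 23). Nonzero ⇒ E is nonsingular.
For each x ∈ F_23, compute rhs = x³ + 9·x + 22 mod 23, then count y ∈ F_23 with y² ≡ rhs.
  x = 0: rhs = 22, matching y values: none (0 points).
  x = 1: rhs = 9, matching y values: 3, 20 (2 points).
  x = 2: rhs = 2, matching y values: 5, 18 (2 points).
  x = 3: rhs = 7, matching y values: none (0 points).
  x = 4: rhs = 7, matching y values: none (0 points).
  x = 5: rhs = 8, matching y values: 10, 13 (2 points).
  x = 6: rhs = 16, matching y values: 4, 19 (2 points).
  x = 7: rhs = 14, matching y values: none (0 points).
  x = 8: rhs = 8, matching y values: 10, 13 (2 points).
  x = 9: rhs = 4, matching y values: 2, 21 (2 points).
  x = 10: rhs = 8, matching y values: 10, 13 (2 points).
  x = 11: rhs = 3, matching y values: 7, 16 (2 points).
  x = 12: rhs = 18, matching y values: 8, 15 (2 points).
  x = 13: rhs = 13, matching y values: 6, 17 (2 points).
  x = 14: rhs = 17, matching y values: none (0 points).
  x = 15: rhs = 13, matching y values: 6, 17 (2 points).
  x = 16: rhs = 7, matching y values: none (0 points).
  x = 17: rhs = 5, matching y values: none (0 points).
  x = 18: rhs = 13, matching y values: 6, 17 (2 points).
  x = 19: rhs = 14, matching y values: none (0 points).
  x = 20: rhs = 14, matching y values: none (0 points).
  x = 21: rhs = 19, matching y values: none (0 points).
  x = 22: rhs = 12, matching y values: 9, 14 (2 points).
Total affine count: 26.
Full point count |E(F_23)| = 26 + 1 = 27.
Hasse bound: |27 − (23+1)| = |3| = 3 ≤ 2√23 ≈ 9.5917 ✓.


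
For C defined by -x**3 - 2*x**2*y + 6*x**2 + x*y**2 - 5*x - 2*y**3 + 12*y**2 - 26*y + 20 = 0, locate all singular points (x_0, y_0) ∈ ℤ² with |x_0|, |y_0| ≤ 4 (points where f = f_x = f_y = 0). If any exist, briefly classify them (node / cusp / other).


Singular points: {(1, 2)}; classification: node.

Compute partial derivatives:
  f_x = -3*x**2 - 4*x*y + 12*x + y**2 - 5.
  f_y = -2*x**2 + 2*x*y - 6*y**2 + 24*y - 26.
Scan x_0 ∈ {−4, ..., 4}. For each x_0, f_y(x_0, y) is a polynomial in y; find its integer roots y ∈ {−4, ..., 4}, then test f_x and f at those candidates.
  x = -4: f_y(-4, y) = -6*y**2 + 16*y - 58; no integer root y with |y| ≤ 4.
  x = -3: f_y(-3, y) = -6*y**2 + 18*y - 44; no integer root y with |y| ≤ 4.
  x = -2: f_y(-2, y) = -6*y**2 + 20*y - 34; no integer root y with |y| ≤ 4.
  x = -1: f_y(-1, y) = -6*y**2 + 22*y - 28; no integer root y with |y| ≤ 4.
  x = 0: f_y(0, y) = -6*y**2 + 24*y - 26; no integer root y with |y| ≤ 4.
  x = 1: f_y(1, y) = -6*y**2 + 26*y - 28; vanishes at y ∈ {2}. (1, 2): f_x = 0, f = 0 — SINGULAR.
  x = 2: f_y(2, y) = -6*y**2 + 28*y - 34; no integer root y with |y| ≤ 4.
  x = 3: f_y(3, y) = -6*y**2 + 30*y - 44; no integer root y with |y| ≤ 4.
  x = 4: f_y(4, y) = -6*y**2 + 32*y - 58; no integer root y with |y| ≤ 4.
Only singular point on the grid: (1, 2).
Classify: substitute x = 1 + u, y = 2 + v and expand: f = -u**3 - 2*u**2*v - u**2 + u*v**2 - 2*v**3 + v**2.
No constant or linear terms (consistent with a singular point). Quadratic part: -u**2 + v**2. Cubic part: -u**3 - 2*u**2*v + u*v**2 - 2*v**3.
The quadratic part v**2 - u**2 = (v − u)(v + u) splits into two distinct linear factors, so there are two distinct tangent lines y − 2 = ±(x − 1) — this is a node (ordinary double point).
Classification: node.


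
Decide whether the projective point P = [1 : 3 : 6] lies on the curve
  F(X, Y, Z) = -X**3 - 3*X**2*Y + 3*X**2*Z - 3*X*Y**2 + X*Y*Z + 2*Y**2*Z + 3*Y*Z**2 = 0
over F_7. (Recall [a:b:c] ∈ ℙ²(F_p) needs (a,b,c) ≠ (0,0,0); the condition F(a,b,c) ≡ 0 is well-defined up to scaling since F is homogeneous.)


F(1,3,6) ≡ 4 (mod 7); P is NOT on the curve.

Evaluate F(1, 3, 6) term-by-term (mod 7).
  -X**3 ↦ -1·1·1·1 = -1
  -3*X**2*Y ↦ -3·1·3·1 = -9
  3*X**2*Z ↦ 3·1·1·6 = 18
  -3*X*Y**2 ↦ -3·1·9·1 = -27
  X*Y*Z ↦ 1·1·3·6 = 18
  2*Y**2*Z ↦ 2·1·9·6 = 108
  3*Y*Z**2 ↦ 3·1·3·36 = 324
Sum: F(1, 3, 6) = (-1) + (-9) + (18) + (-27) + (18) + (108) + (324) = 431.
Reducing mod 7: 431 ≡ 4 (mod 7).
Since F(a, b, c) ≡ 4 ≠ 0 (mod 7), P does NOT lie on the curve.


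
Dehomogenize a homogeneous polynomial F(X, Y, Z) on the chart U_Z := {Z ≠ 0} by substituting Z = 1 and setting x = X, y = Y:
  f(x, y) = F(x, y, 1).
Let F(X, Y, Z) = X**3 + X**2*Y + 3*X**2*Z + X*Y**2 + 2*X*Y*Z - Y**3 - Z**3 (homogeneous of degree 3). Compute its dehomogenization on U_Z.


f(x, y) = x**3 + x**2*y + 3*x**2 + x*y**2 + 2*x*y - y**3 - 1

On U_Z we set Z = 1. Each monomial c·X^i·Y^j·Z^k in F becomes c·x^i·y^j·1^k = c·x^i·y^j.
Substituting Z = 1: F(X, Y, 1) = x**3 + x**2*y + 3*x**2 + x*y**2 + 2*x*y - y**3 - 1.
Note: deg(f) ≤ deg(F) = 3; strict inequality happens when F is divisible by Z (lost terms).


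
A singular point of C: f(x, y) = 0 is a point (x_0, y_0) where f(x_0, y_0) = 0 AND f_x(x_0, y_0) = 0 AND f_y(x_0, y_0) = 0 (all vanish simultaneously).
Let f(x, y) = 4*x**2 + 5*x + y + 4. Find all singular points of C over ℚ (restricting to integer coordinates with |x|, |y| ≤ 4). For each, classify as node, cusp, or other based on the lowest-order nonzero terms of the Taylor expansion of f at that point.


No singular points in the scanned grid; C is smooth there.

Compute partial derivatives:
  f_x = 8*x + 5.
  f_y = 1.
f_y = 1 is a nonzero constant, so f_y never vanishes: no point (x, y) can satisfy f = f_x = f_y = 0. In particular no (x, y) ∈ {−4, ..., 4}² is singular; the curve is smooth.


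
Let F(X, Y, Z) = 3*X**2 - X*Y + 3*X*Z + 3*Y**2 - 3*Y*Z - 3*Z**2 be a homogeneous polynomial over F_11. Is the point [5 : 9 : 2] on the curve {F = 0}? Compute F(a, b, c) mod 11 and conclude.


F(5,9,2) ≡ 6 (mod 11); P is NOT on the curve.

Evaluate F(5, 9, 2) term-by-term (mod 11).
  3*X**2 ↦ 3·25·1·1 = 75
  -X*Y ↦ -1·5·9·1 = -45
  3*X*Z ↦ 3·5·1·2 = 30
  3*Y**2 ↦ 3·1·81·1 = 243
  -3*Y*Z ↦ -3·1·9·2 = -54
  -3*Z**2 ↦ -3·1·1·4 = -12
Sum: F(5, 9, 2) = (75) + (-45) + (30) + (243) + (-54) + (-12) = 237.
Reducing mod 11: 237 ≡ 6 (mod 11).
Since F(a, b, c) ≡ 6 ≠ 0 (mod 11), P does NOT lie on the curve.


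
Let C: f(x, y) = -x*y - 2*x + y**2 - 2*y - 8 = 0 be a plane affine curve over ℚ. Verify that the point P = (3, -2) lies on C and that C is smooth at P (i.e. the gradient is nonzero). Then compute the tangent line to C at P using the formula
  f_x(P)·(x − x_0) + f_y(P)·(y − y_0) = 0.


Tangent line at P: -9*y - 18 = 0.

Step 1: f(3, -2) = 0, so P lies on C.
Step 2: partial derivatives
  f_x(x, y) = -y - 2, f_y(x, y) = -x + 2*y - 2.
  f_x(P) = 0, f_y(P) = -9 (gradient nonzero, so P is smooth).
Step 3: tangent line at P: 0·(x − 3) + -9·(y − -2) = 0.
Expanding: -9*y - 18 = 0.


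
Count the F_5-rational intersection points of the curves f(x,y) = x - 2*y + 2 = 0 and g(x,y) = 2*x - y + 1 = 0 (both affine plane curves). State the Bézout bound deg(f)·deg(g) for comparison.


Common zeros: {(0, 1)}; count = 1; Bézout bound = 1.

deg(f) = 1, deg(g) = 1, so Bézout bound = 1.
Scan x ∈ F_5. For each x, list the y ∈ F_5 with f(x, y) ≡ 0 and those with g(x, y) ≡ 0 (mod 5); the common zeros in that column are the intersection.
  x = 0: f ≡ 0 at y ∈ {1}; g ≡ 0 at y ∈ {1}; common: {1}.
  x = 1: f ≡ 0 at y ∈ {4}; g ≡ 0 at y ∈ {3}; common: ∅.
  x = 2: f ≡ 0 at y ∈ {2}; g ≡ 0 at y ∈ {0}; common: ∅.
  x = 3: f ≡ 0 at y ∈ {0}; g ≡ 0 at y ∈ {2}; common: ∅.
  x = 4: f ≡ 0 at y ∈ {3}; g ≡ 0 at y ∈ {4}; common: ∅.
Collecting: common zeros = {(0, 1)}, so the count is 1.
Comparison with the Bézout bound: 1 ≤ 1 = deg(f)·deg(g), as expected for curves with no common component (the bound is attained).


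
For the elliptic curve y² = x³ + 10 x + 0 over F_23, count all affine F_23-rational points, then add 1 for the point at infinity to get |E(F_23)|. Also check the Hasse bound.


Affine points = {(0, 0), (4, 9), (4, 14), (6, 0), (12, 10), (12, 13), (13, 2), (13, 21), (14, 3), (14, 20), (15, 11), (15, 12), (16, 1), (16, 22), (17, 0), (18, 3), (18, 20), (20, 9), (20, 14), (21, 8), (21, 15), (22, 9), (22, 14)}; affine count = 23; |E(F_23)| = 24.

Discriminant check: Δ ∝ 4a³ + 27b² = 4·10³ + 27·0² = 4·1000 + 27·0 ≡ 21 (mod 23). Nonzero ⇒ E is nonsingular.
For each x ∈ F_23, compute rhs = x³ + 10·x + 0 mod 23, then count y ∈ F_23 with y² ≡ rhs.
  x = 0: rhs = 0, matching y values: 0 (1 points).
  x = 1: rhs = 11, matching y values: none (0 points).
  x = 2: rhs = 5, matching y values: none (0 points).
  x = 3: rhs = 11, matching y values: none (0 points).
  x = 4: rhs = 12, matching y values: 9, 14 (2 points).
  x = 5: rhs = 14, matching y values: none (0 points).
  x = 6: rhs = 0, matching y values: 0 (1 points).
  x = 7: rhs = 22, matching y values: none (0 points).
  x = 8: rhs = 17, matching y values: none (0 points).
  x = 9: rhs = 14, matching y values: none (0 points).
  x = 10: rhs = 19, matching y values: none (0 points).
  x = 11: rhs = 15, matching y values: none (0 points).
  x = 12: rhs = 8, matching y values: 10, 13 (2 points).
  x = 13: rhs = 4, matching y values: 2, 21 (2 points).
  x = 14: rhs = 9, matching y values: 3, 20 (2 points).
  x = 15: rhs = 6, matching y values: 11, 12 (2 points).
  x = 16: rhs = 1, matching y values: 1, 22 (2 points).
  x = 17: rhs = 0, matching y values: 0 (1 points).
  x = 18: rhs = 9, matching y values: 3, 20 (2 points).
  x = 19: rhs = 11, matching y values: none (0 points).
  x = 20: rhs = 12, matching y values: 9, 14 (2 points).
  x = 21: rhs = 18, matching y values: 8, 15 (2 points).
  x = 22: rhs = 12, matching y values: 9, 14 (2 points).
Total affine count: 23.
Full point count |E(F_23)| = 23 + 1 = 24.
Hasse bound: |24 − (23+1)| = |0| = 0 ≤ 2√23 ≈ 9.5917 ✓.


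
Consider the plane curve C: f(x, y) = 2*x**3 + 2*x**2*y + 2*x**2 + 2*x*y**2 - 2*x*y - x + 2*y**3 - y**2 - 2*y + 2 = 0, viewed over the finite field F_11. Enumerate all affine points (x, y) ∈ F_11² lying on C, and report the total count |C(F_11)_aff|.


Affine F_11-points: {(0, 8), (1, 7), (3, 1), (3, 4), (3, 9), (4, 3), (4, 5), (5, 0), (6, 10), (8, 5), (9, 6), (10, 2)}; count = 12.

For each of the 121 pairs (x, y) ∈ F_11², evaluate f(x, y) mod 11. Record the zeros.
  x = 0: [0↦2, 1↦1, 2↦10, 3↦8, 4↦7, 5↦8, 6↦1, 7↦9, 8↦0, 9↦8, 10↦1]  zeros at y ∈ {8}
  x = 1: [0↦5, 1↦6, 2↦10, 3↦7, 4↦9, 5↦6, 6↦10, 7↦0, 8↦10, 9↦8, 10↦6]  zeros at y ∈ {7}
  x = 2: [0↦2, 1↦9, 2↦1, 3↦1, 4↦10, 5↦7, 6↦4, 7↦2, 8↦2, 9↦5, 10↦1]  zeros at y ∈ ∅
  x = 3: [0↦5, 1↦0, 2↦6, 3↦2, 4↦0, 5↦1, 6↦6, 7↦5, 8↦10, 9↦0, 10↦9]  zeros at y ∈ {1, 4, 9}
  x = 4: [0↦4, 1↦2, 2↦4, 3↦0, 4↦2, 5↦0, 6↦6, 7↦10, 8↦2, 9↦5, 10↦9]  zeros at y ∈ {3, 5}
  x = 5: [0↦0, 1↦5, 2↦7, 3↦7, 4↦6, 5↦5, 6↦5, 7↦7, 8↦1, 9↦10, 10↦2]  zeros at y ∈ {0}
  x = 6: [0↦5, 1↦10, 2↦5, 3↦2, 4↦2, 5↦6, 6↦4, 7↦8, 8↦8, 9↦5, 10↦0]  zeros at y ∈ {10}
  x = 7: [0↦9, 1↦7, 2↦10, 3↦8, 4↦2, 5↦4, 6↦4, 7↦3, 8↦2, 9↦2, 10↦4]  zeros at y ∈ ∅
  x = 8: [0↦2, 1↦8, 2↦1, 3↦4, 4↦7, 5↦0, 6↦6, 7↦4, 8↦6, 9↦2, 10↦4]  zeros at y ∈ {5}
  x = 9: [0↦7, 1↦3, 2↦1, 3↦2, 4↦7, 5↦6, 6↦0, 7↦1, 8↦10, 9↦6, 10↦1]  zeros at y ∈ {6}
  x = 10: [0↦3, 1↦4, 2↦0, 3↦3, 4↦3, 5↦1, 6↦9, 7↦6, 8↦4, 9↦4, 10↦7]  zeros at y ∈ {2}
Collecting zeros: affine points = {(0, 8), (1, 7), (3, 1), (3, 4), (3, 9), (4, 3), (4, 5), (5, 0), (6, 10), (8, 5), (9, 6), (10, 2)}.
Total count |C(F_11)_aff| = 12.


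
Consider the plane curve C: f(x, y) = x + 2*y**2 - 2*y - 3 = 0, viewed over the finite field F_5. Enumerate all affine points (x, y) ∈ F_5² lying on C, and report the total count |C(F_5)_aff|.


Affine F_5-points: {(1, 3), (3, 0), (3, 1), (4, 2), (4, 4)}; count = 5.

For each of the 25 pairs (x, y) ∈ F_5², evaluate f(x, y) mod 5. Record the zeros.
  x = 0: [0↦2, 1↦2, 2↦1, 3↦4, 4↦1]  zeros at y ∈ ∅
  x = 1: [0↦3, 1↦3, 2↦2, 3↦0, 4↦2]  zeros at y ∈ {3}
  x = 2: [0↦4, 1↦4, 2↦3, 3↦1, 4↦3]  zeros at y ∈ ∅
  x = 3: [0↦0, 1↦0, 2↦4, 3↦2, 4↦4]  zeros at y ∈ {0, 1}
  x = 4: [0↦1, 1↦1, 2↦0, 3↦3, 4↦0]  zeros at y ∈ {2, 4}
Collecting zeros: affine points = {(1, 3), (3, 0), (3, 1), (4, 2), (4, 4)}.
Total count |C(F_5)_aff| = 5.


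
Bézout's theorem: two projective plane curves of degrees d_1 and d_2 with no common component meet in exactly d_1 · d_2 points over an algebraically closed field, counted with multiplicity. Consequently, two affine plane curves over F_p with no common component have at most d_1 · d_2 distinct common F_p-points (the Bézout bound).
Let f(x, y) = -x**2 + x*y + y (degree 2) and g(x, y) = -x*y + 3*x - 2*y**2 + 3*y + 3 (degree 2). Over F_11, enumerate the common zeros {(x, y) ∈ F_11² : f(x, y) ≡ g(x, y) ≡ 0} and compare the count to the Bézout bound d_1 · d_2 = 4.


Common zeros: {(5, 6), (9, 7)}; count = 2; Bézout bound = 4.

deg(f) = 2, deg(g) = 2, so Bézout bound = 4.
Scan x ∈ F_11. For each x, list the y ∈ F_11 with f(x, y) ≡ 0 and those with g(x, y) ≡ 0 (mod 11); the common zeros in that column are the intersection.
  x = 0: f ≡ 0 at y ∈ {0}; g ≡ 0 at y ∈ {9}; common: ∅.
  x = 1: f ≡ 0 at y ∈ {6}; g ≡ 0 at y ∈ ∅; common: ∅.
  x = 2: f ≡ 0 at y ∈ {5}; g ≡ 0 at y ∈ ∅; common: ∅.
  x = 3: f ≡ 0 at y ∈ {5}; g ≡ 0 at y ∈ ∅; common: ∅.
  x = 4: f ≡ 0 at y ∈ {1}; g ≡ 0 at y ∈ {8}; common: ∅.
  x = 5: f ≡ 0 at y ∈ {6}; g ≡ 0 at y ∈ {4, 6}; common: {6}.
  x = 6: f ≡ 0 at y ∈ {2}; g ≡ 0 at y ∈ {5, 10}; common: ∅.
  x = 7: f ≡ 0 at y ∈ {2}; g ≡ 0 at y ∈ ∅; common: ∅.
  x = 8: f ≡ 0 at y ∈ {1}; g ≡ 0 at y ∈ ∅; common: ∅.
  x = 9: f ≡ 0 at y ∈ {7}; g ≡ 0 at y ∈ {1, 7}; common: {7}.
  x = 10: f ≡ 0 at y ∈ ∅; g ≡ 0 at y ∈ {0, 2}; common: ∅.
Collecting: common zeros = {(5, 6), (9, 7)}, so the count is 2.
Comparison with the Bézout bound: 2 ≤ 4 = deg(f)·deg(g), as expected for curves with no common component (the affine F_11-count falls short of the bound because intersections may lie at infinity, over extension fields, or carry multiplicity).


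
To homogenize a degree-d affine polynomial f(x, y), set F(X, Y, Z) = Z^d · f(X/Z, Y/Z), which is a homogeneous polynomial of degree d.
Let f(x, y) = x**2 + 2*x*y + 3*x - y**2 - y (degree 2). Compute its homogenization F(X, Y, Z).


F(X, Y, Z) = X**2 + 2*X*Y + 3*X*Z - Y**2 - Y*Z

deg(f) = 2.
Substitute x = X/Z, y = Y/Z into f, then multiply by Z^2.
  monomial 1·x^2·y^0 ↦ 1·X^2·Y^0·Z^0.
  monomial 2·x^1·y^1 ↦ 2·X^1·Y^1·Z^0.
  monomial 3·x^1·y^0 ↦ 3·X^1·Y^0·Z^1.
  monomial -1·x^0·y^2 ↦ -1·X^0·Y^2·Z^0.
  monomial -1·x^0·y^1 ↦ -1·X^0·Y^1·Z^1.
Collecting: F(X, Y, Z) = X**2 + 2*X*Y + 3*X*Z - Y**2 - Y*Z.


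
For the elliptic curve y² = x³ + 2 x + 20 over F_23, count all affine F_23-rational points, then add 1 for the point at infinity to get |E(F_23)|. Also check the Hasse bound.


Affine points = {(1, 0), (2, 3), (2, 20), (4, 0), (6, 8), (6, 15), (7, 3), (7, 20), (9, 10), (9, 13), (11, 4), (11, 19), (12, 1), (12, 22), (13, 9), (13, 14), (14, 3), (14, 20), (16, 10), (16, 13), (18, 0), (21, 10), (21, 13)}; affine count = 23; |E(F_23)| = 24.

Discriminant check: Δ ∝ 4a³ + 27b² = 4·2³ + 27·20² = 4·8 + 27·400 ≡ 22 (mod 23). Nonzero ⇒ E is nonsingular.
For each x ∈ F_23, compute rhs = x³ + 2·x + 20 mod 23, then count y ∈ F_23 with y² ≡ rhs.
  x = 0: rhs = 20, matching y values: none (0 points).
  x = 1: rhs = 0, matching y values: 0 (1 points).
  x = 2: rhs = 9, matching y values: 3, 20 (2 points).
  x = 3: rhs = 7, matching y values: none (0 points).
  x = 4: rhs = 0, matching y values: 0 (1 points).
  x = 5: rhs = 17, matching y values: none (0 points).
  x = 6: rhs = 18, matching y values: 8, 15 (2 points).
  x = 7: rhs = 9, matching y values: 3, 20 (2 points).
  x = 8: rhs = 19, matching y values: none (0 points).
  x = 9: rhs = 8, matching y values: 10, 13 (2 points).
  x = 10: rhs = 5, matching y values: none (0 points).
  x = 11: rhs = 16, matching y values: 4, 19 (2 points).
  x = 12: rhs = 1, matching y values: 1, 22 (2 points).
  x = 13: rhs = 12, matching y values: 9, 14 (2 points).
  x = 14: rhs = 9, matching y values: 3, 20 (2 points).
  x = 15: rhs = 21, matching y values: none (0 points).
  x = 16: rhs = 8, matching y values: 10, 13 (2 points).
  x = 17: rhs = 22, matching y values: none (0 points).
  x = 18: rhs = 0, matching y values: 0 (1 points).
  x = 19: rhs = 17, matching y values: none (0 points).
  x = 20: rhs = 10, matching y values: none (0 points).
  x = 21: rhs = 8, matching y values: 10, 13 (2 points).
  x = 22: rhs = 17, matching y values: none (0 points).
Total affine count: 23.
Full point count |E(F_23)| = 23 + 1 = 24.
Hasse bound: |24 − (23+1)| = |0| = 0 ≤ 2√23 ≈ 9.5917 ✓.


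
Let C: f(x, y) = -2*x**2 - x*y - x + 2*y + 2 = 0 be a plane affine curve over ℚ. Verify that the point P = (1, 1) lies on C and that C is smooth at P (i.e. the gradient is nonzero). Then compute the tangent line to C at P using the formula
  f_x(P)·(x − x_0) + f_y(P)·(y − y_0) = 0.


Tangent line at P: -6*x + y + 5 = 0.

Step 1: f(1, 1) = 0, so P lies on C.
Step 2: partial derivatives
  f_x(x, y) = -4*x - y - 1, f_y(x, y) = 2 - x.
  f_x(P) = -6, f_y(P) = 1 (gradient nonzero, so P is smooth).
Step 3: tangent line at P: -6·(x − 1) + 1·(y − 1) = 0.
Expanding: -6*x + y + 5 = 0.


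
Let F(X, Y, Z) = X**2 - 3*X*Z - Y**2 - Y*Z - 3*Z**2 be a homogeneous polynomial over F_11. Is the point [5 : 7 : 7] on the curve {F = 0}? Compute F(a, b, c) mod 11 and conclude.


F(5,7,7) ≡ 5 (mod 11); P is NOT on the curve.

Evaluate F(5, 7, 7) term-by-term (mod 11).
  X**2 ↦ 1·25·1·1 = 25
  -3*X*Z ↦ -3·5·1·7 = -105
  -Y**2 ↦ -1·1·49·1 = -49
  -Y*Z ↦ -1·1·7·7 = -49
  -3*Z**2 ↦ -3·1·1·49 = -147
Sum: F(5, 7, 7) = (25) + (-105) + (-49) + (-49) + (-147) = -325.
Reducing mod 11: -325 ≡ 5 (mod 11).
Since F(a, b, c) ≡ 5 ≠ 0 (mod 11), P does NOT lie on the curve.


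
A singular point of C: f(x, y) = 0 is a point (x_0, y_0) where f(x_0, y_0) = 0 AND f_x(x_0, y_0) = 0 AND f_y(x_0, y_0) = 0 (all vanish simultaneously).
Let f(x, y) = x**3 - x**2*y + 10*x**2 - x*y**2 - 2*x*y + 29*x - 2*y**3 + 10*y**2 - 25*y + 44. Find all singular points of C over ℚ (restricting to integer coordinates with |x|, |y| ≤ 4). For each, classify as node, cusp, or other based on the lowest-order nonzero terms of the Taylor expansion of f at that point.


Singular points: {(-3, 2)}; classification: node.

Compute partial derivatives:
  f_x = 3*x**2 - 2*x*y + 20*x - y**2 - 2*y + 29.
  f_y = -x**2 - 2*x*y - 2*x - 6*y**2 + 20*y - 25.
Scan x_0 ∈ {−4, ..., 4}. For each x_0, f_y(x_0, y) is a polynomial in y; find its integer roots y ∈ {−4, ..., 4}, then test f_x and f at those candidates.
  x = -4: f_y(-4, y) = -6*y**2 + 28*y - 33; no integer root y with |y| ≤ 4.
  x = -3: f_y(-3, y) = -6*y**2 + 26*y - 28; vanishes at y ∈ {2}. (-3, 2): f_x = 0, f = 0 — SINGULAR.
  x = -2: f_y(-2, y) = -6*y**2 + 24*y - 25; no integer root y with |y| ≤ 4.
  x = -1: f_y(-1, y) = -6*y**2 + 22*y - 24; no integer root y with |y| ≤ 4.
  x = 0: f_y(0, y) = -6*y**2 + 20*y - 25; no integer root y with |y| ≤ 4.
  x = 1: f_y(1, y) = -6*y**2 + 18*y - 28; no integer root y with |y| ≤ 4.
  x = 2: f_y(2, y) = -6*y**2 + 16*y - 33; no integer root y with |y| ≤ 4.
  x = 3: f_y(3, y) = -6*y**2 + 14*y - 40; no integer root y with |y| ≤ 4.
  x = 4: f_y(4, y) = -6*y**2 + 12*y - 49; no integer root y with |y| ≤ 4.
Only singular point on the grid: (-3, 2).
Classify: substitute x = -3 + u, y = 2 + v and expand: f = u**3 - u**2*v - u**2 - u*v**2 - 2*v**3 + v**2.
No constant or linear terms (consistent with a singular point). Quadratic part: -u**2 + v**2. Cubic part: u**3 - u**2*v - u*v**2 - 2*v**3.
The quadratic part v**2 - u**2 = (v − u)(v + u) splits into two distinct linear factors, so there are two distinct tangent lines y − 2 = ±(x − -3) — this is a node (ordinary double point).
Classification: node.


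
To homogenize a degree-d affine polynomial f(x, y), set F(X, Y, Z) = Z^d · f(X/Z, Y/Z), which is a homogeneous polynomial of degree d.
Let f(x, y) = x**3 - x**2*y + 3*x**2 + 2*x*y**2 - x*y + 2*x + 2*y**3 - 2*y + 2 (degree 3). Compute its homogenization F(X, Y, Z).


F(X, Y, Z) = X**3 - X**2*Y + 3*X**2*Z + 2*X*Y**2 - X*Y*Z + 2*X*Z**2 + 2*Y**3 - 2*Y*Z**2 + 2*Z**3

deg(f) = 3.
Substitute x = X/Z, y = Y/Z into f, then multiply by Z^3.
  monomial 1·x^3·y^0 ↦ 1·X^3·Y^0·Z^0.
  monomial -1·x^2·y^1 ↦ -1·X^2·Y^1·Z^0.
  monomial 3·x^2·y^0 ↦ 3·X^2·Y^0·Z^1.
  monomial 2·x^1·y^2 ↦ 2·X^1·Y^2·Z^0.
  monomial -1·x^1·y^1 ↦ -1·X^1·Y^1·Z^1.
  monomial 2·x^1·y^0 ↦ 2·X^1·Y^0·Z^2.
  monomial 2·x^0·y^3 ↦ 2·X^0·Y^3·Z^0.
  monomial -2·x^0·y^1 ↦ -2·X^0·Y^1·Z^2.
  monomial 2·x^0·y^0 ↦ 2·X^0·Y^0·Z^3.
Collecting: F(X, Y, Z) = X**3 - X**2*Y + 3*X**2*Z + 2*X*Y**2 - X*Y*Z + 2*X*Z**2 + 2*Y**3 - 2*Y*Z**2 + 2*Z**3.


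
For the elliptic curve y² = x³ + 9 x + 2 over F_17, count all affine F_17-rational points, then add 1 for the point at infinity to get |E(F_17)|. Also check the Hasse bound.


Affine points = {(0, 6), (0, 11), (4, 0), (5, 6), (5, 11), (6, 0), (7, 0), (8, 5), (8, 12), (9, 8), (9, 9), (10, 2), (10, 15), (11, 2), (11, 15), (12, 6), (12, 11), (13, 2), (13, 15), (14, 4), (14, 13), (16, 3), (16, 14)}; affine count = 23; |E(F_17)| = 24.

Discriminant check: Δ ∝ 4a³ + 27b² = 4·9³ + 27·2² = 4·729 + 27·4 ≡ 15 (mod 17). Nonzero ⇒ E is nonsingular.
For each x ∈ F_17, compute rhs = x³ + 9·x + 2 mod 17, then count y ∈ F_17 with y² ≡ rhs.
  x = 0: rhs = 2, matching y values: 6, 11 (2 points).
  x = 1: rhs = 12, matching y values: none (0 points).
  x = 2: rhs = 11, matching y values: none (0 points).
  x = 3: rhs = 5, matching y values: none (0 points).
  x = 4: rhs = 0, matching y values: 0 (1 points).
  x = 5: rhs = 2, matching y values: 6, 11 (2 points).
  x = 6: rhs = 0, matching y values: 0 (1 points).
  x = 7: rhs = 0, matching y values: 0 (1 points).
  x = 8: rhs = 8, matching y values: 5, 12 (2 points).
  x = 9: rhs = 13, matching y values: 8, 9 (2 points).
  x = 10: rhs = 4, matching y values: 2, 15 (2 points).
  x = 11: rhs = 4, matching y values: 2, 15 (2 points).
  x = 12: rhs = 2, matching y values: 6, 11 (2 points).
  x = 13: rhs = 4, matching y values: 2, 15 (2 points).
  x = 14: rhs = 16, matching y values: 4, 13 (2 points).
  x = 15: rhs = 10, matching y values: none (0 points).
  x = 16: rhs = 9, matching y values: 3, 14 (2 points).
Total affine count: 23.
Full point count |E(F_17)| = 23 + 1 = 24.
Hasse bound: |24 − (17+1)| = |6| = 6 ≤ 2√17 ≈ 8.2462 ✓.


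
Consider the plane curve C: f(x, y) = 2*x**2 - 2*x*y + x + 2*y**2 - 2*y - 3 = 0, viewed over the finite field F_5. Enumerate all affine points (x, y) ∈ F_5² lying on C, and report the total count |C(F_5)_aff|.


Affine F_5-points: {(1, 0), (1, 2), (2, 4), (3, 2), (4, 1), (4, 4)}; count = 6.

For each of the 25 pairs (x, y) ∈ F_5², evaluate f(x, y) mod 5. Record the zeros.
  x = 0: [0↦2, 1↦2, 2↦1, 3↦4, 4↦1]  zeros at y ∈ ∅
  x = 1: [0↦0, 1↦3, 2↦0, 3↦1, 4↦1]  zeros at y ∈ {0, 2}
  x = 2: [0↦2, 1↦3, 2↦3, 3↦2, 4↦0]  zeros at y ∈ {4}
  x = 3: [0↦3, 1↦2, 2↦0, 3↦2, 4↦3]  zeros at y ∈ {2}
  x = 4: [0↦3, 1↦0, 2↦1, 3↦1, 4↦0]  zeros at y ∈ {1, 4}
Collecting zeros: affine points = {(1, 0), (1, 2), (2, 4), (3, 2), (4, 1), (4, 4)}.
Total count |C(F_5)_aff| = 6.


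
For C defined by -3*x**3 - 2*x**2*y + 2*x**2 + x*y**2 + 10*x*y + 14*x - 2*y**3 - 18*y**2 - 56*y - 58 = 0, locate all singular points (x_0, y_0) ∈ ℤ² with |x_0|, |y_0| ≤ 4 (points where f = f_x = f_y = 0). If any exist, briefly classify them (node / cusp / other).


Singular points: {(1, -3)}; classification: node.

Compute partial derivatives:
  f_x = -9*x**2 - 4*x*y + 4*x + y**2 + 10*y + 14.
  f_y = -2*x**2 + 2*x*y + 10*x - 6*y**2 - 36*y - 56.
Scan x_0 ∈ {−4, ..., 4}. For each x_0, f_y(x_0, y) is a polynomial in y; find its integer roots y ∈ {−4, ..., 4}, then test f_x and f at those candidates.
  x = -4: f_y(-4, y) = -6*y**2 - 44*y - 128; no integer root y with |y| ≤ 4.
  x = -3: f_y(-3, y) = -6*y**2 - 42*y - 104; no integer root y with |y| ≤ 4.
  x = -2: f_y(-2, y) = -6*y**2 - 40*y - 84; no integer root y with |y| ≤ 4.
  x = -1: f_y(-1, y) = -6*y**2 - 38*y - 68; no integer root y with |y| ≤ 4.
  x = 0: f_y(0, y) = -6*y**2 - 36*y - 56; no integer root y with |y| ≤ 4.
  x = 1: f_y(1, y) = -6*y**2 - 34*y - 48; vanishes at y ∈ {-3}. (1, -3): f_x = 0, f = 0 — SINGULAR.
  x = 2: f_y(2, y) = -6*y**2 - 32*y - 44; no integer root y with |y| ≤ 4.
  x = 3: f_y(3, y) = -6*y**2 - 30*y - 44; no integer root y with |y| ≤ 4.
  x = 4: f_y(4, y) = -6*y**2 - 28*y - 48; no integer root y with |y| ≤ 4.
Only singular point on the grid: (1, -3).
Classify: substitute x = 1 + u, y = -3 + v and expand: f = -3*u**3 - 2*u**2*v - u**2 + u*v**2 - 2*v**3 + v**2.
No constant or linear terms (consistent with a singular point). Quadratic part: -u**2 + v**2. Cubic part: -3*u**3 - 2*u**2*v + u*v**2 - 2*v**3.
The quadratic part v**2 - u**2 = (v − u)(v + u) splits into two distinct linear factors, so there are two distinct tangent lines y − -3 = ±(x − 1) — this is a node (ordinary double point).
Classification: node.


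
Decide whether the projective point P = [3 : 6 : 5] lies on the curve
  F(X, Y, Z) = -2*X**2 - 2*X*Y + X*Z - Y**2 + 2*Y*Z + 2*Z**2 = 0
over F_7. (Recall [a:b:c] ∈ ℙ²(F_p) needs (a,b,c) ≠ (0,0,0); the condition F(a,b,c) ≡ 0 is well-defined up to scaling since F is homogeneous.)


F(3,6,5) ≡ 0 (mod 7); P is on the curve.

Evaluate F(3, 6, 5) term-by-term (mod 7).
  -2*X**2 ↦ -2·9·1·1 = -18
  -2*X*Y ↦ -2·3·6·1 = -36
  X*Z ↦ 1·3·1·5 = 15
  -Y**2 ↦ -1·1·36·1 = -36
  2*Y*Z ↦ 2·1·6·5 = 60
  2*Z**2 ↦ 2·1·1·25 = 50
Sum: F(3, 6, 5) = (-18) + (-36) + (15) + (-36) + (60) + (50) = 35.
Reducing mod 7: 35 ≡ 0 (mod 7).
Since F(a, b, c) ≡ 0 (mod 7), P lies on the curve.


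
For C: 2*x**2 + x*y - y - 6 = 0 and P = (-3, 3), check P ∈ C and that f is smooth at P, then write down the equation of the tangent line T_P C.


Tangent line at P: -9*x - 4*y - 15 = 0.

Step 1: f(-3, 3) = 0, so P lies on C.
Step 2: partial derivatives
  f_x(x, y) = 4*x + y, f_y(x, y) = x - 1.
  f_x(P) = -9, f_y(P) = -4 (gradient nonzero, so P is smooth).
Step 3: tangent line at P: -9·(x − -3) + -4·(y − 3) = 0.
Expanding: -9*x - 4*y - 15 = 0.


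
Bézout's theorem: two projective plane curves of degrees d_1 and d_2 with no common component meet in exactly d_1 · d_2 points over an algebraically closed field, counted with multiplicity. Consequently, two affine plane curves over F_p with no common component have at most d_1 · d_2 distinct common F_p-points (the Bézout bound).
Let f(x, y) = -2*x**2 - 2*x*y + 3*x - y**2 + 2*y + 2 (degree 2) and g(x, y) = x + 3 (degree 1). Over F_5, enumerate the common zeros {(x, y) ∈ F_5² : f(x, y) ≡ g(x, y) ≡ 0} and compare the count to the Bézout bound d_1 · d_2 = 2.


Common zeros: {(2, 0), (2, 3)}; count = 2; Bézout bound = 2.

deg(f) = 2, deg(g) = 1, so Bézout bound = 2.
Scan x ∈ F_5. For each x, list the y ∈ F_5 with f(x, y) ≡ 0 and those with g(x, y) ≡ 0 (mod 5); the common zeros in that column are the intersection.
  x = 0: f ≡ 0 at y ∈ ∅; g ≡ 0 at y ∈ ∅; common: ∅.
  x = 1: f ≡ 0 at y ∈ ∅; g ≡ 0 at y ∈ ∅; common: ∅.
  x = 2: f ≡ 0 at y ∈ {0, 3}; g ≡ 0 at y ∈ {0, 1, 2, 3, 4}; common: {0, 3}.
  x = 3: f ≡ 0 at y ∈ ∅; g ≡ 0 at y ∈ ∅; common: ∅.
  x = 4: f ≡ 0 at y ∈ {1, 3}; g ≡ 0 at y ∈ ∅; common: ∅.
Collecting: common zeros = {(2, 0), (2, 3)}, so the count is 2.
Comparison with the Bézout bound: 2 ≤ 2 = deg(f)·deg(g), as expected for curves with no common component (the bound is attained).


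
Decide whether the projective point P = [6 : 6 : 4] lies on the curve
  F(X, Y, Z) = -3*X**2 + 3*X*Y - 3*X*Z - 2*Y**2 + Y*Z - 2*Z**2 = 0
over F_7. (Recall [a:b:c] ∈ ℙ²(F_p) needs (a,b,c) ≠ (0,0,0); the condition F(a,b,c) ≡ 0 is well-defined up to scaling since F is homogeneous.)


F(6,6,4) ≡ 2 (mod 7); P is NOT on the curve.

Evaluate F(6, 6, 4) term-by-term (mod 7).
  -3*X**2 ↦ -3·36·1·1 = -108
  3*X*Y ↦ 3·6·6·1 = 108
  -3*X*Z ↦ -3·6·1·4 = -72
  -2*Y**2 ↦ -2·1·36·1 = -72
  Y*Z ↦ 1·1·6·4 = 24
  -2*Z**2 ↦ -2·1·1·16 = -32
Sum: F(6, 6, 4) = (-108) + (108) + (-72) + (-72) + (24) + (-32) = -152.
Reducing mod 7: -152 ≡ 2 (mod 7).
Since F(a, b, c) ≡ 2 ≠ 0 (mod 7), P does NOT lie on the curve.


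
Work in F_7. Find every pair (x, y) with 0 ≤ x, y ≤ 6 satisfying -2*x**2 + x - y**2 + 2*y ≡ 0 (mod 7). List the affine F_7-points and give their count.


Affine F_7-points: {(0, 0), (0, 2), (1, 1), (2, 4), (2, 5), (3, 1), (4, 0), (4, 2)}; count = 8.

For each of the 49 pairs (x, y) ∈ F_7², evaluate f(x, y) mod 7. Record the zeros.
  x = 0: [0↦0, 1↦1, 2↦0, 3↦4, 4↦6, 5↦6, 6↦4]  zeros at y ∈ {0, 2}
  x = 1: [0↦6, 1↦0, 2↦6, 3↦3, 4↦5, 5↦5, 6↦3]  zeros at y ∈ {1}
  x = 2: [0↦1, 1↦2, 2↦1, 3↦5, 4↦0, 5↦0, 6↦5]  zeros at y ∈ {4, 5}
  x = 3: [0↦6, 1↦0, 2↦6, 3↦3, 4↦5, 5↦5, 6↦3]  zeros at y ∈ {1}
  x = 4: [0↦0, 1↦1, 2↦0, 3↦4, 4↦6, 5↦6, 6↦4]  zeros at y ∈ {0, 2}
  x = 5: [0↦4, 1↦5, 2↦4, 3↦1, 4↦3, 5↦3, 6↦1]  zeros at y ∈ ∅
  x = 6: [0↦4, 1↦5, 2↦4, 3↦1, 4↦3, 5↦3, 6↦1]  zeros at y ∈ ∅
Collecting zeros: affine points = {(0, 0), (0, 2), (1, 1), (2, 4), (2, 5), (3, 1), (4, 0), (4, 2)}.
Total count |C(F_7)_aff| = 8.


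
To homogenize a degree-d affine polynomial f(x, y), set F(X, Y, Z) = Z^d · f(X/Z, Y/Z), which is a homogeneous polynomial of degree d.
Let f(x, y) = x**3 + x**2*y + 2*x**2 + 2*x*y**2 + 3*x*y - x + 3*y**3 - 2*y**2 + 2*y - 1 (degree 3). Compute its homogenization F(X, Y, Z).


F(X, Y, Z) = X**3 + X**2*Y + 2*X**2*Z + 2*X*Y**2 + 3*X*Y*Z - X*Z**2 + 3*Y**3 - 2*Y**2*Z + 2*Y*Z**2 - Z**3

deg(f) = 3.
Substitute x = X/Z, y = Y/Z into f, then multiply by Z^3.
  monomial 1·x^3·y^0 ↦ 1·X^3·Y^0·Z^0.
  monomial 1·x^2·y^1 ↦ 1·X^2·Y^1·Z^0.
  monomial 2·x^2·y^0 ↦ 2·X^2·Y^0·Z^1.
  monomial 2·x^1·y^2 ↦ 2·X^1·Y^2·Z^0.
  monomial 3·x^1·y^1 ↦ 3·X^1·Y^1·Z^1.
  monomial -1·x^1·y^0 ↦ -1·X^1·Y^0·Z^2.
  monomial 3·x^0·y^3 ↦ 3·X^0·Y^3·Z^0.
  monomial -2·x^0·y^2 ↦ -2·X^0·Y^2·Z^1.
  monomial 2·x^0·y^1 ↦ 2·X^0·Y^1·Z^2.
  monomial -1·x^0·y^0 ↦ -1·X^0·Y^0·Z^3.
Collecting: F(X, Y, Z) = X**3 + X**2*Y + 2*X**2*Z + 2*X*Y**2 + 3*X*Y*Z - X*Z**2 + 3*Y**3 - 2*Y**2*Z + 2*Y*Z**2 - Z**3.


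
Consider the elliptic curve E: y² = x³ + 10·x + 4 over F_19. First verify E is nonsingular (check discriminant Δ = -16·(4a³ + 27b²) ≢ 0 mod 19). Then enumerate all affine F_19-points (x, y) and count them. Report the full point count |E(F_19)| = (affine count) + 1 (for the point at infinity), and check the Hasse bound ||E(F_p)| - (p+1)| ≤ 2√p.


Affine points = {(0, 2), (0, 17), (3, 2), (3, 17), (8, 8), (8, 11), (9, 5), (9, 14), (11, 1), (11, 18), (12, 3), (12, 16), (14, 0), (16, 2), (16, 17)}; affine count = 15; |E(F_19)| = 16.

Discriminant check: Δ ∝ 4a³ + 27b² = 4·10³ + 27·4² = 4·1000 + 27·16 ≡ 5 (mod 19). Nonzero ⇒ E is nonsingular.
For each x ∈ F_19, compute rhs = x³ + 10·x + 4 mod 19, then count y ∈ F_19 with y² ≡ rhs.
  x = 0: rhs = 4, matching y values: 2, 17 (2 points).
  x = 1: rhs = 15, matching y values: none (0 points).
  x = 2: rhs = 13, matching y values: none (0 points).
  x = 3: rhs = 4, matching y values: 2, 17 (2 points).
  x = 4: rhs = 13, matching y values: none (0 points).
  x = 5: rhs = 8, matching y values: none (0 points).
  x = 6: rhs = 14, matching y values: none (0 points).
  x = 7: rhs = 18, matching y values: none (0 points).
  x = 8: rhs = 7, matching y values: 8, 11 (2 points).
  x = 9: rhs = 6, matching y values: 5, 14 (2 points).
  x = 10: rhs = 2, matching y values: none (0 points).
  x = 11: rhs = 1, matching y values: 1, 18 (2 points).
  x = 12: rhs = 9, matching y values: 3, 16 (2 points).
  x = 13: rhs = 13, matching y values: none (0 points).
  x = 14: rhs = 0, matching y values: 0 (1 points).
  x = 15: rhs = 14, matching y values: none (0 points).
  x = 16: rhs = 4, matching y values: 2, 17 (2 points).
  x = 17: rhs = 14, matching y values: none (0 points).
  x = 18: rhs = 12, matching y values: none (0 points).
Total affine count: 15.
Full point count |E(F_19)| = 15 + 1 = 16.
Hasse bound: |16 − (19+1)| = |-4| = 4 ≤ 2√19 ≈ 8.7178 ✓.


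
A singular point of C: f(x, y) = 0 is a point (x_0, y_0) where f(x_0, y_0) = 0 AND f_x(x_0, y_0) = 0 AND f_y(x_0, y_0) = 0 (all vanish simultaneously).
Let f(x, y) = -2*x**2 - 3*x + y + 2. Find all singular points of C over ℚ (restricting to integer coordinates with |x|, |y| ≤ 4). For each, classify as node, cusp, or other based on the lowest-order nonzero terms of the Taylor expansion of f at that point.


No singular points in the scanned grid; C is smooth there.

Compute partial derivatives:
  f_x = -4*x - 3.
  f_y = 1.
f_y = 1 is a nonzero constant, so f_y never vanishes: no point (x, y) can satisfy f = f_x = f_y = 0. In particular no (x, y) ∈ {−4, ..., 4}² is singular; the curve is smooth.


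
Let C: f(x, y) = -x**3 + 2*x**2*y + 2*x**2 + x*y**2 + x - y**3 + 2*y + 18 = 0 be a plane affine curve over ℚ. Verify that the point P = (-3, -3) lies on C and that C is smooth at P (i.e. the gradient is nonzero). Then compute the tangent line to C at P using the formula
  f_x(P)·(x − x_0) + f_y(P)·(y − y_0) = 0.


Tangent line at P: 7*x + 11*y + 54 = 0.

Step 1: f(-3, -3) = 0, so P lies on C.
Step 2: partial derivatives
  f_x(x, y) = -3*x**2 + 4*x*y + 4*x + y**2 + 1, f_y(x, y) = 2*x**2 + 2*x*y - 3*y**2 + 2.
  f_x(P) = 7, f_y(P) = 11 (gradient nonzero, so P is smooth).
Step 3: tangent line at P: 7·(x − -3) + 11·(y − -3) = 0.
Expanding: 7*x + 11*y + 54 = 0.


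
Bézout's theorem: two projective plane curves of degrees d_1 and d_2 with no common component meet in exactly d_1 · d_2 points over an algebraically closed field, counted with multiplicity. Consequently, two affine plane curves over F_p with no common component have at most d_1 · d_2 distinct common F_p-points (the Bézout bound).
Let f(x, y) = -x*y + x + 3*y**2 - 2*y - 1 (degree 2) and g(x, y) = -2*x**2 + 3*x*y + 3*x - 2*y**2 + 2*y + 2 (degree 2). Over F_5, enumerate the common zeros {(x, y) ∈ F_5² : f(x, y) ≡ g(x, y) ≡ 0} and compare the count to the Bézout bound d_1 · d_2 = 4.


Common zeros: {(0, 3), (3, 4)}; count = 2; Bézout bound = 4.

deg(f) = 2, deg(g) = 2, so Bézout bound = 4.
Scan x ∈ F_5. For each x, list the y ∈ F_5 with f(x, y) ≡ 0 and those with g(x, y) ≡ 0 (mod 5); the common zeros in that column are the intersection.
  x = 0: f ≡ 0 at y ∈ {1, 3}; g ≡ 0 at y ∈ {3}; common: {3}.
  x = 1: f ≡ 0 at y ∈ {0, 1}; g ≡ 0 at y ∈ {2, 3}; common: ∅.
  x = 2: f ≡ 0 at y ∈ {1, 2}; g ≡ 0 at y ∈ {0, 4}; common: ∅.
  x = 3: f ≡ 0 at y ∈ {1, 4}; g ≡ 0 at y ∈ {4}; common: {4}.
  x = 4: f ≡ 0 at y ∈ {1}; g ≡ 0 at y ∈ ∅; common: ∅.
Collecting: common zeros = {(0, 3), (3, 4)}, so the count is 2.
Comparison with the Bézout bound: 2 ≤ 4 = deg(f)·deg(g), as expected for curves with no common component (the affine F_5-count falls short of the bound because intersections may lie at infinity, over extension fields, or carry multiplicity).
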